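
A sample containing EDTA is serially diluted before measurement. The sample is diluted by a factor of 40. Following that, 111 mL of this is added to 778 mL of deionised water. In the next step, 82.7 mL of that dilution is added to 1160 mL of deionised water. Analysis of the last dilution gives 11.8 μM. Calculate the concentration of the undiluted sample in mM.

Overall dilution factor = 40 × 8.009 × 15.03 = 4814.
Original = 11.8 μM × 4814 = 5.68 × 10⁴ μM = 56.8 mM.

56.8 mM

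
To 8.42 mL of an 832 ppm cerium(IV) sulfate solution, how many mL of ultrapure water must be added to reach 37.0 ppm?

V₂ = C₁V₁/C₂ = 832 × 8.42 / 37.0 = 189 mL.
Diluent to add = V₂ − V₁ = 189 − 8.42 = 181 mL.

181 mL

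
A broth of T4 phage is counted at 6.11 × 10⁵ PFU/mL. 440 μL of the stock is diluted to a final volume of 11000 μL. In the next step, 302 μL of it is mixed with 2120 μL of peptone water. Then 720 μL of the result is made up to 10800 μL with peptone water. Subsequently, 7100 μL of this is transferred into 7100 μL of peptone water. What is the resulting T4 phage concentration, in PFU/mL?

102 PFU/mL

Overall dilution factor = 25 × 8.020 × 15 × 2 = 6015.
6.11 × 10⁵ PFU/mL / 6015 = 102 PFU/mL.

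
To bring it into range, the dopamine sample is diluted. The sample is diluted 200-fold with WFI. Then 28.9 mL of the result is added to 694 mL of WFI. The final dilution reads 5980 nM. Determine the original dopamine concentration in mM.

Overall dilution factor = 200 × 25.01 = 5003.
Original = 5980 nM × 5003 = 2.99 × 10⁷ nM = 29.9 mM.

29.9 mM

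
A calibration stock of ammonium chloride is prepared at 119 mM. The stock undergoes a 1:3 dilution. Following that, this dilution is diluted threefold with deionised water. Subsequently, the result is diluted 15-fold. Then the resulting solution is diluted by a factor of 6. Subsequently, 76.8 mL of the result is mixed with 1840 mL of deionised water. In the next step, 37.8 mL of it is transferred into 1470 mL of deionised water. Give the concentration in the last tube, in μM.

Overall dilution factor = 3 × 3 × 15 × 6 × 24.96 × 39.89 = 8.06 × 10⁵.
119 mM / 8.06 × 10⁵ = 1.48 × 10⁻⁴ mM = 0.148 μM.

0.148 μM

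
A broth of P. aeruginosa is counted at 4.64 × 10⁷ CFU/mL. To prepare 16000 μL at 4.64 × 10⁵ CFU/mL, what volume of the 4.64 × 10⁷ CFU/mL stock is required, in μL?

V₁ = C₂V₂/C₁ = 4.64 × 10⁵ × 16000 / 4.64 × 10⁷ = 160 μL.

160 μL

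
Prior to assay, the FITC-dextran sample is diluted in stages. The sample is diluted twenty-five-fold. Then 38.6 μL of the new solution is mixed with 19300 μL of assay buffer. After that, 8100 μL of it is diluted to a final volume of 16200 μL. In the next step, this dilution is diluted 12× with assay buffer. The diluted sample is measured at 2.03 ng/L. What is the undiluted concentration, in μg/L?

610 μg/L

Overall dilution factor = 25 × 501 × 2 × 12 = 3.01 × 10⁵.
Original = 2.03 ng/L × 3.01 × 10⁵ = 6.10 × 10⁵ ng/L = 610 μg/L.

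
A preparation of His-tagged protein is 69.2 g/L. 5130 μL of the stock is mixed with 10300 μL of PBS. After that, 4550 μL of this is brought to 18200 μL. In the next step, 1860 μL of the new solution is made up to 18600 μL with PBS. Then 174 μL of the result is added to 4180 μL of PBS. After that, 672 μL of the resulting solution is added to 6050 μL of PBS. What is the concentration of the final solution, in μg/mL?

2.30 μg/mL

Overall dilution factor = 3.008 × 4 × 10 × 25.02 × 10.00 = 3.01 × 10⁴.
69.2 g/L / 3.01 × 10⁴ = 2.30 × 10⁻³ g/L = 2.30 μg/mL.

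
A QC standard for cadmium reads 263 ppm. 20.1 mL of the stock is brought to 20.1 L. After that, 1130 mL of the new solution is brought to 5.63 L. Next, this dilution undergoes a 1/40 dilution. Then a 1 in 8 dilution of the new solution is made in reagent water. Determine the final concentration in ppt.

Overall dilution factor = 1000 × 4.982 × 40 × 8 = 1.59 × 10⁶.
263 ppm / 1.59 × 10⁶ = 1.65 × 10⁻⁴ ppm = 165 ppt.

165 ppt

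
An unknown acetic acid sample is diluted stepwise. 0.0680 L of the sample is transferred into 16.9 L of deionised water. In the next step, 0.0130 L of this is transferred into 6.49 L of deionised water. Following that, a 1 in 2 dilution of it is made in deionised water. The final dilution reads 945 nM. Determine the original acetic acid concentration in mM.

236 mM

Overall dilution factor = 249.5 × 500.2 × 2 = 2.50 × 10⁵.
Original = 945 nM × 2.50 × 10⁵ = 2.36 × 10⁸ nM = 236 mM.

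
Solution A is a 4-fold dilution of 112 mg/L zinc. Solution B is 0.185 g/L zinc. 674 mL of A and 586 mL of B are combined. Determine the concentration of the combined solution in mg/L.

101 mg/L

C_A = 112 mg/L / 4 = 28.0 mg/L.
C_B = 0.185 g/L = 185 mg/L.
C_mix = (C_A·V_A + C_B·V_B)/(V_A + V_B) = (28.0×674 + 185×586) / 1260 = 101 mg/L.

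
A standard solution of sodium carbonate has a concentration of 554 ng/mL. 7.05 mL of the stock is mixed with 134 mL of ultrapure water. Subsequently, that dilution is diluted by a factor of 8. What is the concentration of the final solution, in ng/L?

Overall dilution factor = 20.01 × 8 = 160.
554 ng/mL / 160 = 3.46 ng/mL = 3460 ng/L.

3460 ng/L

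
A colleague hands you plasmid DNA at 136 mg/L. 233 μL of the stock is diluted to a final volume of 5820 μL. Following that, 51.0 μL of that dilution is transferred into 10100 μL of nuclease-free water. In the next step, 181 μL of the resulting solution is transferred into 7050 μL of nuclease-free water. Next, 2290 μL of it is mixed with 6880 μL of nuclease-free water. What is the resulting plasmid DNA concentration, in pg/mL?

171 pg/mL

Overall dilution factor = 24.98 × 199.0 × 39.95 × 4.004 = 7.95 × 10⁵.
136 mg/L / 7.95 × 10⁵ = 1.71 × 10⁻⁴ mg/L = 171 pg/mL.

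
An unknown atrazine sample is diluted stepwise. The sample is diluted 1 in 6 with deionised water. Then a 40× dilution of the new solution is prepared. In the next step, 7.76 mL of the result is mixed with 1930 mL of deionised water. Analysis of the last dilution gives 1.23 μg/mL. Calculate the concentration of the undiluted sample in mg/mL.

Overall dilution factor = 6 × 40 × 249.7 = 5.99 × 10⁴.
Original = 1.23 μg/mL × 5.99 × 10⁴ = 7.37 × 10⁴ μg/mL = 73.7 mg/mL.

73.7 mg/mL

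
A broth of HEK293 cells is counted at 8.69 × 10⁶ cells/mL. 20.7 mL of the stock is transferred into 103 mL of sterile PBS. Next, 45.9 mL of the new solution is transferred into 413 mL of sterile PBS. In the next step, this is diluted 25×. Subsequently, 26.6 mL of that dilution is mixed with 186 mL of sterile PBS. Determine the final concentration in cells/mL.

Overall dilution factor = 5.976 × 9.998 × 25 × 7.992 = 1.19 × 10⁴.
8.69 × 10⁶ cells/mL / 1.19 × 10⁴ = 728 cells/mL.

728 cells/mL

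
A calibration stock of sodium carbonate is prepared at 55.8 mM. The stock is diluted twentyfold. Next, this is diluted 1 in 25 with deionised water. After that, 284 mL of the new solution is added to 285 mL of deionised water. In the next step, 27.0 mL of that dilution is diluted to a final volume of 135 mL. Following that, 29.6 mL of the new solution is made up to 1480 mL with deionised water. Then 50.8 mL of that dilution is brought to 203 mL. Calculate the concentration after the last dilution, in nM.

55.8 nM

Overall dilution factor = 20 × 25 × 2.004 × 5 × 50 × 3.996 = 1.00 × 10⁶.
55.8 mM / 1.00 × 10⁶ = 5.58 × 10⁻⁵ mM = 55.8 nM.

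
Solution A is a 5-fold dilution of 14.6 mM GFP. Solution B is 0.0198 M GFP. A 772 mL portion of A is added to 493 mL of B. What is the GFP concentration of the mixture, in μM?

9500 μM

C_A = 14.6 mM / 5 = 2.92 mM.
C_B = 0.0198 M = 19.8 mM.
C_mix = (C_A·V_A + C_B·V_B)/(V_A + V_B) = (2.92×772 + 19.8×493) / 1265 = 9.50 mM = 9500 μM.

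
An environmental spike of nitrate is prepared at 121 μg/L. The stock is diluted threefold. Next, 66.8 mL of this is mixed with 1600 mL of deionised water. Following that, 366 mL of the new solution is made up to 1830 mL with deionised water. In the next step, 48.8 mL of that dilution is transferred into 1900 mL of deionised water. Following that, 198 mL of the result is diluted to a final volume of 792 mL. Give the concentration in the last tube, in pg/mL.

2.02 pg/mL

Overall dilution factor = 3 × 24.95 × 5 × 39.93 × 4 = 5.98 × 10⁴.
121 μg/L / 5.98 × 10⁴ = 2.02 × 10⁻³ μg/L = 2.02 pg/mL.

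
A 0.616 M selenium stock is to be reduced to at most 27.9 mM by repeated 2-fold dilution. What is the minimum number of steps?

Need 2ⁿ ≥ 22.1, so n ≥ log(22.1)/log(2) = 4.46.
Minimum whole steps: n = 5.

5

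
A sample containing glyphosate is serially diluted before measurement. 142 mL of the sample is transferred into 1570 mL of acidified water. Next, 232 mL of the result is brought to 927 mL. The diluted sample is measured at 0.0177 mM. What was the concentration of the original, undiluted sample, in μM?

853 μM

Overall dilution factor = 12.06 × 3.996 = 48.2.
Original = 0.0177 mM × 48.2 = 0.853 mM = 853 μM.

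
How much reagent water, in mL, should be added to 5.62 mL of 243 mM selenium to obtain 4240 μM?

316 mL

4240 μM = 4.24 mM.
V₂ = C₁V₁/C₂ = 243 × 5.62 / 4.24 = 322 mL.
Diluent to add = V₂ − V₁ = 322 − 5.62 = 316 mL.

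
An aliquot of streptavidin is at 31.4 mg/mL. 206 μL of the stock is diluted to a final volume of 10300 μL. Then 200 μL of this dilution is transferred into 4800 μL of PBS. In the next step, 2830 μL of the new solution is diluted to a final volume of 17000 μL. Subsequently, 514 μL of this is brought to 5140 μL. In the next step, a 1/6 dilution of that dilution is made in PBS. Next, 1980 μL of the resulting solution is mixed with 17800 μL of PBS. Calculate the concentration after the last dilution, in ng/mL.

Overall dilution factor = 50 × 25 × 6.007 × 10 × 6 × 9.990 = 4.50 × 10⁶.
31.4 mg/mL / 4.50 × 10⁶ = 6.98 × 10⁻⁶ mg/mL = 6.98 ng/mL.

6.98 ng/mL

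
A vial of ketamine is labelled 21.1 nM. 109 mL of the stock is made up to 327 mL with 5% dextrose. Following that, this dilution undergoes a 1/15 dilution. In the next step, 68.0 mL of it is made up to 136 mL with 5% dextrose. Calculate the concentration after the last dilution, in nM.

0.234 nM

Overall dilution factor = 3 × 15 × 2 = 90.0.
21.1 nM / 90.0 = 0.234 nM.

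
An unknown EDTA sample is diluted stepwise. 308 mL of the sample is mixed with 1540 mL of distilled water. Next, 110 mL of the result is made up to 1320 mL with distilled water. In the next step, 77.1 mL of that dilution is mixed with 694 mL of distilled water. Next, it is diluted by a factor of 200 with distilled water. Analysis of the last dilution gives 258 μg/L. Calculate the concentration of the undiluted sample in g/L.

37.2 g/L

Overall dilution factor = 6 × 12 × 10.00 × 200 = 1.44 × 10⁵.
Original = 258 μg/L × 1.44 × 10⁵ = 3.72 × 10⁷ μg/L = 37.2 g/L.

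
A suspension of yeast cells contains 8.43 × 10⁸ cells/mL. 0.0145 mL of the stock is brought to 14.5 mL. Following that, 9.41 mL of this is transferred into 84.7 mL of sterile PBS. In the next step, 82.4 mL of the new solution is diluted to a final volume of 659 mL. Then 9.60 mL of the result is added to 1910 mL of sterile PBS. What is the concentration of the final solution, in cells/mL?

Overall dilution factor = 1000 × 10.00 × 7.998 × 200.0 = 1.60 × 10⁷.
8.43 × 10⁸ cells/mL / 1.60 × 10⁷ = 52.7 cells/mL.

52.7 cells/mL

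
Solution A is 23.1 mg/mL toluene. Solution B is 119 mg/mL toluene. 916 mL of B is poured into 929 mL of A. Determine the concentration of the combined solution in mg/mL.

C_mix = (C_A·V_A + C_B·V_B)/(V_A + V_B) = (23.1×929 + 119×916) / 1845 = 70.7 mg/mL.

70.7 mg/mL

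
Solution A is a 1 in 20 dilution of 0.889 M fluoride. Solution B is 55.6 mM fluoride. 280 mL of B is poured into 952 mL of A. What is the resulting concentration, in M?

0.0470 M

C_A = 0.889 M / 20 = 0.0445 M.
C_B = 55.6 mM = 0.0556 M.
C_mix = (C_A·V_A + C_B·V_B)/(V_A + V_B) = (0.0445×952 + 0.0556×280) / 1232 = 0.0470 M.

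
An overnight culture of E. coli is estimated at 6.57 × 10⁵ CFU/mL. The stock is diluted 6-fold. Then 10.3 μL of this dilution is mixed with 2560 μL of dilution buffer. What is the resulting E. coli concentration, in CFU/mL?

439 CFU/mL

Overall dilution factor = 6 × 249.5 = 1497.
6.57 × 10⁵ CFU/mL / 1497 = 439 CFU/mL.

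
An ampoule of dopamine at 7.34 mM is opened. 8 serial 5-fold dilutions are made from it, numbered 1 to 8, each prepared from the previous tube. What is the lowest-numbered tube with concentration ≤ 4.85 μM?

tube 5

Tube n has concentration 7.34 mM / 5ⁿ.
Need 5ⁿ ≥ 7.34 mM / 4.85 μM = 1513, so n ≥ 4.55.
First such tube: n = 5.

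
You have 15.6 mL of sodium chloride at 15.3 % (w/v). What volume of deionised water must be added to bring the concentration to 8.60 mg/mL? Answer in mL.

8.60 mg/mL = 0.860 % (w/v).
V₂ = C₁V₁/C₂ = 15.3 × 15.6 / 0.860 = 278 mL.
Diluent to add = V₂ − V₁ = 278 − 15.6 = 262 mL.

262 mL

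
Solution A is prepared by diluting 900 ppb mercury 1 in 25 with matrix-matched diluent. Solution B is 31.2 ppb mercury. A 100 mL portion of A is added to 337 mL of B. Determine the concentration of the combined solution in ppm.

C_A = 900 ppb / 25 = 36.0 ppb.
C_mix = (C_A·V_A + C_B·V_B)/(V_A + V_B) = (36.0×100 + 31.2×337) / 437.0 = 32.3 ppb = 0.0323 ppm.

0.0323 ppm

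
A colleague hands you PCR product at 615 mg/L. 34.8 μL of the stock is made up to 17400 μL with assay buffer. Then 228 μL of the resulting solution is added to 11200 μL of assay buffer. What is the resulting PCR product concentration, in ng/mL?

24.5 ng/mL

Overall dilution factor = 500 × 50.12 = 2.51 × 10⁴.
615 mg/L / 2.51 × 10⁴ = 0.0245 mg/L = 24.5 ng/mL.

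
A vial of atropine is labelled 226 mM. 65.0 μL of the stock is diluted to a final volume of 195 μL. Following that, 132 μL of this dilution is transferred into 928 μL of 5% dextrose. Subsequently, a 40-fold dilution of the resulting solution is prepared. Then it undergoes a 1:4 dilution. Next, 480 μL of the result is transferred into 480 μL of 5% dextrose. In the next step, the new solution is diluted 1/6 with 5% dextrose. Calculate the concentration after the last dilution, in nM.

4890 nM

Overall dilution factor = 3 × 8.030 × 40 × 4 × 2 × 6 = 4.63 × 10⁴.
226 mM / 4.63 × 10⁴ = 4.89 × 10⁻³ mM = 4890 nM.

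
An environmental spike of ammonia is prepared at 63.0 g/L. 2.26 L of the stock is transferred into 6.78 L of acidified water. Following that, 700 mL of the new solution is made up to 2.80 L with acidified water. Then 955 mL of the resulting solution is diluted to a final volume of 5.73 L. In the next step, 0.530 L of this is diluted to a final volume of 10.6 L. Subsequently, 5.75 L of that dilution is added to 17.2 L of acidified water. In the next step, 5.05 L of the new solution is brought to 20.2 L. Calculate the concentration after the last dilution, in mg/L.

2.06 mg/L

Overall dilution factor = 4 × 4 × 6 × 20 × 3.991 × 4 = 3.07 × 10⁴.
63.0 g/L / 3.07 × 10⁴ = 2.06 × 10⁻³ g/L = 2.06 mg/L.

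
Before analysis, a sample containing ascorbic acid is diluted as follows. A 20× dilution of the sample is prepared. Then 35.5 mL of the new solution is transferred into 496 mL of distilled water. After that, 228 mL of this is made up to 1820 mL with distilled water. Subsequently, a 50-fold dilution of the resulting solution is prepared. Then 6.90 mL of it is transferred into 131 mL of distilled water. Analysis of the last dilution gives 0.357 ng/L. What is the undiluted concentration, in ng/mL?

853 ng/mL

Overall dilution factor = 20 × 14.97 × 7.982 × 50 × 19.99 = 2.39 × 10⁶.
Original = 0.357 ng/L × 2.39 × 10⁶ = 8.53 × 10⁵ ng/L = 853 ng/mL.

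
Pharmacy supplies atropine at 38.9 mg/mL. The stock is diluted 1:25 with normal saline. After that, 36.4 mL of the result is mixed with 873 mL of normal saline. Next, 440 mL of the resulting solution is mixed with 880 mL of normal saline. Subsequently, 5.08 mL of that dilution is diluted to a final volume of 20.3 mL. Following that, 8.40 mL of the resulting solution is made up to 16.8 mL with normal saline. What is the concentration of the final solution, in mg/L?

Overall dilution factor = 25 × 24.98 × 3 × 3.996 × 2 = 1.50 × 10⁴.
38.9 mg/mL / 1.50 × 10⁴ = 2.60 × 10⁻³ mg/mL = 2.60 mg/L.

2.60 mg/L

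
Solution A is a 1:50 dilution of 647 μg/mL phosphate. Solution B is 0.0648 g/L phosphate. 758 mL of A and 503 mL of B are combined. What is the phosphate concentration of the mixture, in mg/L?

33.6 mg/L

C_A = 647 μg/mL / 50 = 12.9 μg/mL.
C_B = 0.0648 g/L = 64.8 μg/mL.
C_mix = (C_A·V_A + C_B·V_B)/(V_A + V_B) = (12.9×758 + 64.8×503) / 1261 = 33.6 μg/mL = 33.6 mg/L.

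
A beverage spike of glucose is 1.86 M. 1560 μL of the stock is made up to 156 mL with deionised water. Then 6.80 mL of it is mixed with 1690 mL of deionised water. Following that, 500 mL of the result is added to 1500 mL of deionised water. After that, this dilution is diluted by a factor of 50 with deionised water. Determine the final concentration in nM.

Overall dilution factor = 100 × 249.5 × 4 × 50 = 4.99 × 10⁶.
1.86 M / 4.99 × 10⁶ = 3.73 × 10⁻⁷ M = 373 nM.

373 nM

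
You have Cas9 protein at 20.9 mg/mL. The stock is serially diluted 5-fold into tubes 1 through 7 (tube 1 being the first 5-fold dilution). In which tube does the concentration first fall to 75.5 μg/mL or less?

Tube n has concentration 20.9 mg/mL / 5ⁿ.
Need 5ⁿ ≥ 20.9 mg/mL / 75.5 μg/mL = 277, so n ≥ 3.49.
First such tube: n = 4.

tube 4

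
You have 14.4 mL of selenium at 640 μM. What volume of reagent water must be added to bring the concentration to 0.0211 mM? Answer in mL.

0.0211 mM = 21.1 μM.
V₂ = C₁V₁/C₂ = 640 × 14.4 / 21.1 = 437 mL.
Diluent to add = V₂ − V₁ = 437 − 14.4 = 422 mL.

422 mL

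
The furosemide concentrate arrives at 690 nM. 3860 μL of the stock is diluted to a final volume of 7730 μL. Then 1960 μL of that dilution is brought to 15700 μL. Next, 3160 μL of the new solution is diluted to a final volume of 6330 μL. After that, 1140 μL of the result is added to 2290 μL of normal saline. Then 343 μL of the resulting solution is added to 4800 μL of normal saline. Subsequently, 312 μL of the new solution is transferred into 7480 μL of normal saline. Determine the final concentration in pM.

19.1 pM

Overall dilution factor = 2.003 × 8.010 × 2.003 × 3.009 × 14.99 × 24.97 = 3.62 × 10⁴.
690 nM / 3.62 × 10⁴ = 0.0191 nM = 19.1 pM.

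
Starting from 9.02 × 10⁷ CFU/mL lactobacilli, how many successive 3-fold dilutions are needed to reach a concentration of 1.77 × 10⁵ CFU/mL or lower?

Need 3ⁿ ≥ 510, so n ≥ log(510)/log(3) = 5.67.
Minimum whole steps: n = 6.

6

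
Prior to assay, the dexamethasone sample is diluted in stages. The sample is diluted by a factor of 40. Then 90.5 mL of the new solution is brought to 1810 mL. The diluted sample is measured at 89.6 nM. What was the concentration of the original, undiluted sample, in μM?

71.7 μM

Overall dilution factor = 40 × 20 = 800.
Original = 89.6 nM × 800 = 7.17 × 10⁴ nM = 71.7 μM.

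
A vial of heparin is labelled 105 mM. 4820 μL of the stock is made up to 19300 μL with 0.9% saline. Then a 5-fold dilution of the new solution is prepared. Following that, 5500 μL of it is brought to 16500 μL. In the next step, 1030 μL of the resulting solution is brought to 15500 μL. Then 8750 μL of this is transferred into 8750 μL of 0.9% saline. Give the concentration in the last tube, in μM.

58.1 μM

Overall dilution factor = 4.004 × 5 × 3 × 15.05 × 2 = 1808.
105 mM / 1808 = 0.0581 mM = 58.1 μM.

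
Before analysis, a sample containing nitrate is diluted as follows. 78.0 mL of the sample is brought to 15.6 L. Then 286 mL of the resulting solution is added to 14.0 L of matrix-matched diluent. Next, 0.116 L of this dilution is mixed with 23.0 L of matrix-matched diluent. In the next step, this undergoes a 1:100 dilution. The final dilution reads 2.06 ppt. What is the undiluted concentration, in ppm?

410 ppm

Overall dilution factor = 200 × 49.95 × 199.3 × 100 = 1.99 × 10⁸.
Original = 2.06 ppt × 1.99 × 10⁸ = 4.10 × 10⁸ ppt = 410 ppm.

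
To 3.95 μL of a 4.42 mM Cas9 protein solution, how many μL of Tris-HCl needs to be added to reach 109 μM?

156 μL

109 μM = 0.109 mM.
V₂ = C₁V₁/C₂ = 4.42 × 3.95 / 0.109 = 160 μL.
Diluent to add = V₂ − V₁ = 160 − 3.95 = 156 μL.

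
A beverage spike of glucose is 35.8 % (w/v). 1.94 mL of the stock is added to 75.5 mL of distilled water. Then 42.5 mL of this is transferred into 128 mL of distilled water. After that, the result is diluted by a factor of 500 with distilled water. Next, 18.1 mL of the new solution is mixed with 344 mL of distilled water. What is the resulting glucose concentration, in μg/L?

Overall dilution factor = 39.92 × 4.012 × 500 × 20.01 = 1.60 × 10⁶.
35.8 % (w/v) / 1.60 × 10⁶ = 2.23 × 10⁻⁵ % (w/v) = 223 μg/L.

223 μg/L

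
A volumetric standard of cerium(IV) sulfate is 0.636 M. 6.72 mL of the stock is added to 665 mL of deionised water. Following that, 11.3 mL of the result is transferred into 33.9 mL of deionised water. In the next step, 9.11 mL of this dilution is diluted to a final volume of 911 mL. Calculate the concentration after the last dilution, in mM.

Overall dilution factor = 99.96 × 4 × 100 = 4.00 × 10⁴.
0.636 M / 4.00 × 10⁴ = 1.59 × 10⁻⁵ M = 0.0159 mM.

0.0159 mM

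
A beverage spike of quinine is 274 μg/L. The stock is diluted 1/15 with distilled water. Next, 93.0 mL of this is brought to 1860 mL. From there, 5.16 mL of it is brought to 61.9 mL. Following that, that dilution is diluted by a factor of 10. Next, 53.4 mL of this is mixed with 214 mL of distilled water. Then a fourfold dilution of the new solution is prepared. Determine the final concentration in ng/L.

Overall dilution factor = 15 × 20 × 12.00 × 10 × 5.007 × 4 = 7.21 × 10⁵.
274 μg/L / 7.21 × 10⁵ = 3.80 × 10⁻⁴ μg/L = 0.380 ng/L.

0.380 ng/L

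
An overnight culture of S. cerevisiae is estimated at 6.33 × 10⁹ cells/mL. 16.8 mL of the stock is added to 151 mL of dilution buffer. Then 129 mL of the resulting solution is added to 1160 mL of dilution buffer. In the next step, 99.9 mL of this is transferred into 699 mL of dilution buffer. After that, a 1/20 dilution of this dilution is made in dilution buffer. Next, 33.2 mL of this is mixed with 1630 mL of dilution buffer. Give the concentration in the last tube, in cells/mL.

Overall dilution factor = 9.988 × 9.992 × 7.997 × 20 × 50.10 = 8.00 × 10⁵.
6.33 × 10⁹ cells/mL / 8.00 × 10⁵ = 7920 cells/mL.

7920 cells/mL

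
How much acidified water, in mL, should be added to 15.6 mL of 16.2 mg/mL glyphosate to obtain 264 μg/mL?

264 μg/mL = 0.264 mg/mL.
V₂ = C₁V₁/C₂ = 16.2 × 15.6 / 0.264 = 957 mL.
Diluent to add = V₂ − V₁ = 957 − 15.6 = 942 mL.

942 mL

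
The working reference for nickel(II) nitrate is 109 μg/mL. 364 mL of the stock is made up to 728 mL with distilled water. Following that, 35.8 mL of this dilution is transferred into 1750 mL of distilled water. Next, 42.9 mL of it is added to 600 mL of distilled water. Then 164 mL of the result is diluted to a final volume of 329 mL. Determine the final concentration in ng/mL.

Overall dilution factor = 2 × 49.88 × 14.99 × 2.006 = 2999.
109 μg/mL / 2999 = 0.0363 μg/mL = 36.3 ng/mL.

36.3 ng/mL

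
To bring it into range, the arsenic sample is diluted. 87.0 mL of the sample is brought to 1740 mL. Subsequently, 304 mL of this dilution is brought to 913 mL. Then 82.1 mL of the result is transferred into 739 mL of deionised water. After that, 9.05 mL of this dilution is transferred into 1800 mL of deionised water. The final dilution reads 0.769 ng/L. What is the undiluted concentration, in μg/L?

Overall dilution factor = 20 × 3.003 × 10.00 × 199.9 = 1.20 × 10⁵.
Original = 0.769 ng/L × 1.20 × 10⁵ = 9.23 × 10⁴ ng/L = 92.3 μg/L.

92.3 μg/L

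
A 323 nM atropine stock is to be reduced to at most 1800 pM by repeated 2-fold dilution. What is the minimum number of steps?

8

Need 2ⁿ ≥ 179, so n ≥ log(179)/log(2) = 7.49.
Minimum whole steps: n = 8.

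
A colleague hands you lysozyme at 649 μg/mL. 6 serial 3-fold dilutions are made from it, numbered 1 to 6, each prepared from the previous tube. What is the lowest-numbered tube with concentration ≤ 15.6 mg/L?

tube 4

Tube n has concentration 649 μg/mL / 3ⁿ.
Need 3ⁿ ≥ 649 μg/mL / 15.6 mg/L = 41.6, so n ≥ 3.39.
First such tube: n = 4.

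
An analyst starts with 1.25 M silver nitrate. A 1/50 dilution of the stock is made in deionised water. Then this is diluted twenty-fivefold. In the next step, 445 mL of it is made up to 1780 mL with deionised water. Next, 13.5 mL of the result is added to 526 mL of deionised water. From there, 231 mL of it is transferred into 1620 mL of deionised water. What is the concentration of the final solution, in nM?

781 nM

Overall dilution factor = 50 × 25 × 4 × 39.96 × 8.013 = 1.60 × 10⁶.
1.25 M / 1.60 × 10⁶ = 7.81 × 10⁻⁷ M = 781 nM.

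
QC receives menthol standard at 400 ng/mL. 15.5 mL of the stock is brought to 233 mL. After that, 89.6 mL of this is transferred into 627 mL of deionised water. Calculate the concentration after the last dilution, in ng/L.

3330 ng/L

Overall dilution factor = 15.03 × 7.998 = 120.
400 ng/mL / 120 = 3.33 ng/mL = 3330 ng/L.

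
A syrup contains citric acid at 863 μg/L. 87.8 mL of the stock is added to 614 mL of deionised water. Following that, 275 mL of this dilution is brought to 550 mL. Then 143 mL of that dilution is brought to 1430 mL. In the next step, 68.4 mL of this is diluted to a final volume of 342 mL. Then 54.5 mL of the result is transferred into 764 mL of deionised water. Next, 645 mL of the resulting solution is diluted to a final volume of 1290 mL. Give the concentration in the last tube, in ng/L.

Overall dilution factor = 7.993 × 2 × 10 × 5 × 15.02 × 2 = 2.40 × 10⁴.
863 μg/L / 2.40 × 10⁴ = 0.0359 μg/L = 35.9 ng/L.

35.9 ng/L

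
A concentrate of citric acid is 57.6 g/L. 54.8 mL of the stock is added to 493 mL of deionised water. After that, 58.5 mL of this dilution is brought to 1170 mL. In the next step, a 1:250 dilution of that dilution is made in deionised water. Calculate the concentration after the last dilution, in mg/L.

Overall dilution factor = 9.996 × 20 × 250 = 5.00 × 10⁴.
57.6 g/L / 5.00 × 10⁴ = 1.15 × 10⁻³ g/L = 1.15 mg/L.

1.15 mg/L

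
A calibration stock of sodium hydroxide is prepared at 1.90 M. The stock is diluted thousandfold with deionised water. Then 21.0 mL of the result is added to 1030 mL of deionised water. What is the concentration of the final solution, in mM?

Overall dilution factor = 1000 × 50.05 = 5.00 × 10⁴.
1.90 M / 5.00 × 10⁴ = 3.80 × 10⁻⁵ M = 0.0380 mM.

0.0380 mM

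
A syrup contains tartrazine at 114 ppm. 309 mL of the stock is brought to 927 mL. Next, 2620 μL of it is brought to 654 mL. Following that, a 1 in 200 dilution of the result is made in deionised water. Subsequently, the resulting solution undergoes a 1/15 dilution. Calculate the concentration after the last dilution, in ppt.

Overall dilution factor = 3 × 249.6 × 200 × 15 = 2.25 × 10⁶.
114 ppm / 2.25 × 10⁶ = 5.07 × 10⁻⁵ ppm = 50.7 ppt.

50.7 ppt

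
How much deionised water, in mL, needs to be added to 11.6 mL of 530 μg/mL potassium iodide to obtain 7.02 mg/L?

7.02 mg/L = 7.02 μg/mL.
V₂ = C₁V₁/C₂ = 530 × 11.6 / 7.02 = 876 mL.
Diluent to add = V₂ − V₁ = 876 − 11.6 = 864 mL.

864 mL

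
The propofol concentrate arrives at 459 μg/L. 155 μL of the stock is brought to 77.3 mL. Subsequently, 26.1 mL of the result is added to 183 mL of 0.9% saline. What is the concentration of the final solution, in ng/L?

Overall dilution factor = 498.7 × 8.011 = 3995.
459 μg/L / 3995 = 0.115 μg/L = 115 ng/L.

115 ng/L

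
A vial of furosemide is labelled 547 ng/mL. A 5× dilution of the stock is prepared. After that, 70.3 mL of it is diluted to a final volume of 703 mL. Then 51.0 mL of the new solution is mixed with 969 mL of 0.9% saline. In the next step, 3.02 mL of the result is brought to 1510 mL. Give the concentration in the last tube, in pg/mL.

Overall dilution factor = 5 × 10 × 20 × 500 = 5.00 × 10⁵.
547 ng/mL / 5.00 × 10⁵ = 1.09 × 10⁻³ ng/mL = 1.09 pg/mL.

1.09 pg/mL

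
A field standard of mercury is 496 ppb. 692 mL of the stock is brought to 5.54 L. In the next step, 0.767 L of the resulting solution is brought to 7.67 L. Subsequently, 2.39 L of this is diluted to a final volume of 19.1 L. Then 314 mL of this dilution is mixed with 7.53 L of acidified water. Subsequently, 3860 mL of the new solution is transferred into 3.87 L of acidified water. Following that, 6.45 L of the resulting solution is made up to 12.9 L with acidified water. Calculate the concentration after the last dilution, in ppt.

7.75 ppt

Overall dilution factor = 8.006 × 10 × 7.992 × 24.98 × 2.003 × 2 = 6.40 × 10⁴.
496 ppb / 6.40 × 10⁴ = 7.75 × 10⁻³ ppb = 7.75 ppt.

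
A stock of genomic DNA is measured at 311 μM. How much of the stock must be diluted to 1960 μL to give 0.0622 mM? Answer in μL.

0.0622 mM = 62.2 μM.
V₁ = C₂V₂/C₁ = 62.2 × 1960 / 311 = 392 μL.

392 μL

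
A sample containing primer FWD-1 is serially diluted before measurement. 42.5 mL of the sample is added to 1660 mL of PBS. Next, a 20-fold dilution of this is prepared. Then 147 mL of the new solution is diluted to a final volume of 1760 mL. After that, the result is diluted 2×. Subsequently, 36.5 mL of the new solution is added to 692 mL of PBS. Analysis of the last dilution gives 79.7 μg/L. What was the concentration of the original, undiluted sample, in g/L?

30.5 g/L

Overall dilution factor = 40.06 × 20 × 11.97 × 2 × 19.96 = 3.83 × 10⁵.
Original = 79.7 μg/L × 3.83 × 10⁵ = 3.05 × 10⁷ μg/L = 30.5 g/L.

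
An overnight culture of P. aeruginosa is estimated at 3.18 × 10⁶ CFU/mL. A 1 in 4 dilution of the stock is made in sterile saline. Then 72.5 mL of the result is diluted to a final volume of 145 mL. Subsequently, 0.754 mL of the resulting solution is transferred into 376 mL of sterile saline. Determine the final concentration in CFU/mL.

Overall dilution factor = 4 × 2 × 499.7 = 3997.
3.18 × 10⁶ CFU/mL / 3997 = 796 CFU/mL.

796 CFU/mL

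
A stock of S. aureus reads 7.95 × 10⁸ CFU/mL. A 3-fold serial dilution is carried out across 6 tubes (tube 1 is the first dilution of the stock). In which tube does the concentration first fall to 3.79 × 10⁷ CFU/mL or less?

Tube n has concentration 7.95 × 10⁸ CFU/mL / 3ⁿ.
Need 3ⁿ ≥ 7.95 × 10⁸ CFU/mL / 3.79 × 10⁷ CFU/mL = 21.0, so n ≥ 2.77.
First such tube: n = 3.

tube 3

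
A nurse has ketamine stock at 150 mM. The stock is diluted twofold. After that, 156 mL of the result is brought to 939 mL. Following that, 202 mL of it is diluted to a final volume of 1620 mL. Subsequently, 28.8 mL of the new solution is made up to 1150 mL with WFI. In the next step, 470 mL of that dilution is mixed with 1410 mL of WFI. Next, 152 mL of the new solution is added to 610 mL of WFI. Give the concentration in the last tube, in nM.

Overall dilution factor = 2 × 6.019 × 8.020 × 39.93 × 4 × 5.013 = 7.73 × 10⁴.
150 mM / 7.73 × 10⁴ = 1.94 × 10⁻³ mM = 1940 nM.

1940 nM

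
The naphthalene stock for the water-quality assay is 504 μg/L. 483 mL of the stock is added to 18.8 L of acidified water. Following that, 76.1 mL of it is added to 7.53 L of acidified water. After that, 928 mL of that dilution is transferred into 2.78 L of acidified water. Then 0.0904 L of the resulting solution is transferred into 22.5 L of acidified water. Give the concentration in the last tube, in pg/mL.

Overall dilution factor = 39.92 × 99.95 × 3.996 × 249.9 = 3.98 × 10⁶.
504 μg/L / 3.98 × 10⁶ = 1.26 × 10⁻⁴ μg/L = 0.126 pg/mL.

0.126 pg/mL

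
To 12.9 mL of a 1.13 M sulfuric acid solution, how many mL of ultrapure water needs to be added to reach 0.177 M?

V₂ = C₁V₁/C₂ = 1.13 × 12.9 / 0.177 = 82.4 mL.
Diluent to add = V₂ − V₁ = 82.4 − 12.9 = 69.5 mL.

69.5 mL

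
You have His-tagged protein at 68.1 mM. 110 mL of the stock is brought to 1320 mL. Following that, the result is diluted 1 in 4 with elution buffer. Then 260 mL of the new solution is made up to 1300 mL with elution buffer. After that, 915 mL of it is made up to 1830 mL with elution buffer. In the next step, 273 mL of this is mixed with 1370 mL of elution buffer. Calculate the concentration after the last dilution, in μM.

23.6 μM

Overall dilution factor = 12 × 4 × 5 × 2 × 6.018 = 2889.
68.1 mM / 2889 = 0.0236 mM = 23.6 μM.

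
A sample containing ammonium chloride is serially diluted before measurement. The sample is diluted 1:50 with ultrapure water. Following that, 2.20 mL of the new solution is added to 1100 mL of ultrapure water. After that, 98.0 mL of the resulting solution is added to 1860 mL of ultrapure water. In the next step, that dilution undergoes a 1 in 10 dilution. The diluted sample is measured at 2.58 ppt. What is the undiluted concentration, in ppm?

Overall dilution factor = 50 × 501 × 19.98 × 10 = 5.00 × 10⁶.
Original = 2.58 ppt × 5.00 × 10⁶ = 1.29 × 10⁷ ppt = 12.9 ppm.

12.9 ppm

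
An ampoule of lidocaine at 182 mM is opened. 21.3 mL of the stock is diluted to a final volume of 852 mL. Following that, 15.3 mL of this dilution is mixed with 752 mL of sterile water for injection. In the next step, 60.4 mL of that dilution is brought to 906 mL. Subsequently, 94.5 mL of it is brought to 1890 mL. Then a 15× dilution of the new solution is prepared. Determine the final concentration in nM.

Overall dilution factor = 40 × 50.15 × 15 × 20 × 15 = 9.03 × 10⁶.
182 mM / 9.03 × 10⁶ = 2.02 × 10⁻⁵ mM = 20.2 nM.

20.2 nM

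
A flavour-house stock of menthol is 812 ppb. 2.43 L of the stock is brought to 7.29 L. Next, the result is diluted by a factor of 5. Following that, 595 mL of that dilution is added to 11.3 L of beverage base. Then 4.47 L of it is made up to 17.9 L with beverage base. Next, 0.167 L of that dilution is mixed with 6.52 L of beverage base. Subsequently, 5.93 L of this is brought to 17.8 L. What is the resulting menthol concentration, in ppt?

5.63 ppt

Overall dilution factor = 3 × 5 × 19.99 × 4.004 × 40.04 × 3.002 = 1.44 × 10⁵.
812 ppb / 1.44 × 10⁵ = 5.63 × 10⁻³ ppb = 5.63 ppt.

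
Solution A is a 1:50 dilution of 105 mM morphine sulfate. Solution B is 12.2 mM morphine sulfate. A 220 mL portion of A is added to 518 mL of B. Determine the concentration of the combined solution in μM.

9190 μM

C_A = 105 mM / 50 = 2.10 mM.
C_mix = (C_A·V_A + C_B·V_B)/(V_A + V_B) = (2.10×220 + 12.2×518) / 738.0 = 9.19 mM = 9190 μM.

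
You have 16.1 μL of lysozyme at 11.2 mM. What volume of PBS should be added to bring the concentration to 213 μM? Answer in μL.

213 μM = 0.213 mM.
V₂ = C₁V₁/C₂ = 11.2 × 16.1 / 0.213 = 847 μL.
Diluent to add = V₂ − V₁ = 847 − 16.1 = 830 μL.

830 μL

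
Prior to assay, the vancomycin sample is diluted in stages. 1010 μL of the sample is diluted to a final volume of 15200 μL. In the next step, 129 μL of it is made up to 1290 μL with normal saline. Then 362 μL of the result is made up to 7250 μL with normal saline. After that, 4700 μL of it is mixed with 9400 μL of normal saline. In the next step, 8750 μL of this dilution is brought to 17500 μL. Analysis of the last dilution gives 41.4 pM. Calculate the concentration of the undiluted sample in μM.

0.749 μM

Overall dilution factor = 15.05 × 10 × 20.03 × 3 × 2 = 1.81 × 10⁴.
Original = 41.4 pM × 1.81 × 10⁴ = 7.49 × 10⁵ pM = 0.749 μM.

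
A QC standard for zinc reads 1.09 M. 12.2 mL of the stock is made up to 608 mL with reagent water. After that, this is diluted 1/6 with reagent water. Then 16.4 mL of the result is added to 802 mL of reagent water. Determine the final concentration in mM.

Overall dilution factor = 49.84 × 6 × 49.90 = 1.49 × 10⁴.
1.09 M / 1.49 × 10⁴ = 7.30 × 10⁻⁵ M = 0.0730 mM.

0.0730 mM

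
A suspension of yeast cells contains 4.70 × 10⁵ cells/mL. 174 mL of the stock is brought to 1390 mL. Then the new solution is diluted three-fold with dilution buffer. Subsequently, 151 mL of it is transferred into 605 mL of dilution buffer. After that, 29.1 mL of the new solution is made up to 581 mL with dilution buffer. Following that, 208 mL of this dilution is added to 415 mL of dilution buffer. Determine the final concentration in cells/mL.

65.5 cells/mL

Overall dilution factor = 7.989 × 3 × 5.007 × 19.97 × 2.995 = 7175.
4.70 × 10⁵ cells/mL / 7175 = 65.5 cells/mL.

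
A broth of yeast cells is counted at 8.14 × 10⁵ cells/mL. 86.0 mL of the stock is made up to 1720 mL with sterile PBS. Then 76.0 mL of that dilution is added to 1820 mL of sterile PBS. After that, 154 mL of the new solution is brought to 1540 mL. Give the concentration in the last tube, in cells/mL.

Overall dilution factor = 20 × 24.95 × 10 = 4989.
8.14 × 10⁵ cells/mL / 4989 = 163 cells/mL.

163 cells/mL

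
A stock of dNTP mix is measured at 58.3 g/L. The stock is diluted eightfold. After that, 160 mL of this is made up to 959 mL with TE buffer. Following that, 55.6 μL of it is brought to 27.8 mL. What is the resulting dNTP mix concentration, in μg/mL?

Overall dilution factor = 8 × 5.994 × 500 = 2.40 × 10⁴.
58.3 g/L / 2.40 × 10⁴ = 2.43 × 10⁻³ g/L = 2.43 μg/mL.

2.43 μg/mL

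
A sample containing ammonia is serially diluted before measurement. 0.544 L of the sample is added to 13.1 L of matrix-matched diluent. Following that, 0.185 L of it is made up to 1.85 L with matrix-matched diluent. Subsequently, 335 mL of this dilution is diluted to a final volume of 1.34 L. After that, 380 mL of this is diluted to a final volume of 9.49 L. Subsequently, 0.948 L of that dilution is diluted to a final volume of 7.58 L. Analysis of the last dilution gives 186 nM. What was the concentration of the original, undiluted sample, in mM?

37.3 mM

Overall dilution factor = 25.08 × 10 × 4 × 24.97 × 7.996 = 2.00 × 10⁵.
Original = 186 nM × 2.00 × 10⁵ = 3.73 × 10⁷ nM = 37.3 mM.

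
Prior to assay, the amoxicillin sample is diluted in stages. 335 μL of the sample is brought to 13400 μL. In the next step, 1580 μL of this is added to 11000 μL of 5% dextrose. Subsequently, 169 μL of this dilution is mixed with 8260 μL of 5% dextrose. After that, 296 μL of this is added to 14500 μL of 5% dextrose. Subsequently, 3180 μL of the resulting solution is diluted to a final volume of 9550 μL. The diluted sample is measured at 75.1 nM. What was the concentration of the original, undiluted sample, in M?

Overall dilution factor = 40 × 7.962 × 49.88 × 49.99 × 3.003 = 2.38 × 10⁶.
Original = 75.1 nM × 2.38 × 10⁶ = 1.79 × 10⁸ nM = 0.179 M.

0.179 M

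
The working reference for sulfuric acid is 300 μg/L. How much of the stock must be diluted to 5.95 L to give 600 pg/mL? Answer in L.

600 pg/mL = 0.600 μg/L.
V₁ = C₂V₂/C₁ = 0.600 × 5.95 / 300 = 0.0119 L.

0.0119 L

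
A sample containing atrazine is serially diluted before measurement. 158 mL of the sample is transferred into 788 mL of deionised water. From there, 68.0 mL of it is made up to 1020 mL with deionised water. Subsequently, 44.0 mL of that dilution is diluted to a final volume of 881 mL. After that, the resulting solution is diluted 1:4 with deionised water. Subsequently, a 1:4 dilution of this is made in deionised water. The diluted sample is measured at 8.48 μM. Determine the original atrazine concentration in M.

Overall dilution factor = 5.987 × 15 × 20.02 × 4 × 4 = 2.88 × 10⁴.
Original = 8.48 μM × 2.88 × 10⁴ = 2.44 × 10⁵ μM = 0.244 M.

0.244 M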